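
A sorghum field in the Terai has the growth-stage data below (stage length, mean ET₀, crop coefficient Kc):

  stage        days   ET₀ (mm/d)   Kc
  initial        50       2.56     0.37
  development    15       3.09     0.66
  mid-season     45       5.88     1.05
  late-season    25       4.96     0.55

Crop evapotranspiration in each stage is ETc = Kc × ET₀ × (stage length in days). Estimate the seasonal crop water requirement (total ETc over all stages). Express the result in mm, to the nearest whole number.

initial: 0.37 × 2.56 × 50 = 47.36 mm
development: 0.66 × 3.09 × 15 = 30.59 mm
mid-season: 1.05 × 5.88 × 45 = 277.83 mm
late-season: 0.55 × 4.96 × 25 = 68.20 mm
Seasonal total = 423.98 mm

424 mm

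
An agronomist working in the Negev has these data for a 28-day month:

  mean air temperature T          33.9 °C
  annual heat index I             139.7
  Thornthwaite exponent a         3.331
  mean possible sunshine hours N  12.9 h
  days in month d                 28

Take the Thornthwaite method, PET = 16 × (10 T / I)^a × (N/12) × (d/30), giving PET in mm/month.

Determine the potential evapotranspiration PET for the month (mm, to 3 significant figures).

308 mm

10T/I = 10 × 33.9 / 139.7 = 2.4266
(10T/I)^a = 2.4266^3.331 = 19.1615
Uncorrected PET = 16 × 19.1615 = 306.584 mm
Correction = (N/12)(d/30) = (12.9/12)(28/30) = 1.0033
PET = 306.584 × 1.0033 = 307.596 mm/month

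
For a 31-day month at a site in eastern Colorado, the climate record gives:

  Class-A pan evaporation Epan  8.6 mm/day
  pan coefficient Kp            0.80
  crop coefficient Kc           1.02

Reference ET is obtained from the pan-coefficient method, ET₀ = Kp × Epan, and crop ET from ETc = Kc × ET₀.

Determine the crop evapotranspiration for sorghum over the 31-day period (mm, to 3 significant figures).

ET₀ = 0.80 × 8.6 = 6.8800 mm/d
ETc = Kc × ET₀ = 1.02 × 6.8800 = 7.0176 mm/d
Over 31 days: 7.0176 × 31 = 217.546 mm

218 mm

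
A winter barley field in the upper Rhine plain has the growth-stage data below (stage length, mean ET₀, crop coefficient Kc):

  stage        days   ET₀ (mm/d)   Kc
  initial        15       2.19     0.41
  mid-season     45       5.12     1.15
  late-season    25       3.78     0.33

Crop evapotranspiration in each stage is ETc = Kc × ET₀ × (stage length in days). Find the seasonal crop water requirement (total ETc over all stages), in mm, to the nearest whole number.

310 mm

initial: 0.41 × 2.19 × 15 = 13.47 mm
mid-season: 1.15 × 5.12 × 45 = 264.96 mm
late-season: 0.33 × 3.78 × 25 = 31.19 mm
Seasonal total = 309.62 mm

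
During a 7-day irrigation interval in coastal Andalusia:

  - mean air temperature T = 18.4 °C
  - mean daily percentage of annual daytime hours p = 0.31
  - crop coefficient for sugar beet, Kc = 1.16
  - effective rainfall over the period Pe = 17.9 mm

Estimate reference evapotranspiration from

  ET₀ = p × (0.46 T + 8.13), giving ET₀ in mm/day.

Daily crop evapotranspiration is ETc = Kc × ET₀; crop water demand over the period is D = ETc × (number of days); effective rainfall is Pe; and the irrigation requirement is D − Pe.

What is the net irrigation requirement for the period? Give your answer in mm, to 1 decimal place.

23.9 mm

ET₀ = 0.31 × (0.46 × 18.4 + 8.13) = 0.31 × 16.594 = 5.1441 mm/d
ETc = Kc × ET₀ = 1.16 × 5.1441 = 5.9672 mm/d
Crop demand D = ETc × 7 d = 5.9672 × 7 = 41.770 mm
D − Pe = 41.770 − 17.9 = 23.870 mm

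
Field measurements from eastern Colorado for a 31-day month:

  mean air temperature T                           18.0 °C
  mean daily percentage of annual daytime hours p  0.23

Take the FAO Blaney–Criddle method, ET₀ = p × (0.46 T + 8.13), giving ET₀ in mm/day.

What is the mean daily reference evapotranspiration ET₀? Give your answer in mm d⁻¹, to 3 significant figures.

3.77 mm d⁻¹

ET₀ = 0.23 × (0.46 × 18.0 + 8.13) = 0.23 × 16.410 = 3.7743 mm/d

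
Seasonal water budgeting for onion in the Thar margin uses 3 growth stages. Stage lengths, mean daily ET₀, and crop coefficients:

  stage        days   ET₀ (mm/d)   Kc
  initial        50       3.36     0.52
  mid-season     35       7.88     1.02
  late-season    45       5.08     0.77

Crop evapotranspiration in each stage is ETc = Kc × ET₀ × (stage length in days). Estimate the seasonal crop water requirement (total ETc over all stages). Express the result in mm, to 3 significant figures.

initial: 0.52 × 3.36 × 50 = 87.36 mm
mid-season: 1.02 × 7.88 × 35 = 281.32 mm
late-season: 0.77 × 5.08 × 45 = 176.02 mm
Seasonal total = 544.70 mm

545 mm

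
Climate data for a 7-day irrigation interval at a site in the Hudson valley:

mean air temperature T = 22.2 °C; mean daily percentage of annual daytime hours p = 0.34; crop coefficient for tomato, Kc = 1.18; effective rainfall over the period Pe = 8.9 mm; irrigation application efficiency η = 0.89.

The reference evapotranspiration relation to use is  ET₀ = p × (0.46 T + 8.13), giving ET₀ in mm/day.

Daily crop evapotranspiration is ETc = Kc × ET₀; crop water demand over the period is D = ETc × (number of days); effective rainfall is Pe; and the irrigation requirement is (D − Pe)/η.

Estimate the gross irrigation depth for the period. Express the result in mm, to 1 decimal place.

ET₀ = 0.34 × (0.46 × 22.2 + 8.13) = 0.34 × 18.342 = 6.2363 mm/d
ETc = Kc × ET₀ = 1.18 × 6.2363 = 7.3588 mm/d
Crop demand D = ETc × 7 d = 7.3588 × 7 = 51.512 mm
D − Pe = 51.512 − 8.9 = 42.612 mm
Gross irrigation = 42.612 / 0.89 = 47.879 mm

47.9 mm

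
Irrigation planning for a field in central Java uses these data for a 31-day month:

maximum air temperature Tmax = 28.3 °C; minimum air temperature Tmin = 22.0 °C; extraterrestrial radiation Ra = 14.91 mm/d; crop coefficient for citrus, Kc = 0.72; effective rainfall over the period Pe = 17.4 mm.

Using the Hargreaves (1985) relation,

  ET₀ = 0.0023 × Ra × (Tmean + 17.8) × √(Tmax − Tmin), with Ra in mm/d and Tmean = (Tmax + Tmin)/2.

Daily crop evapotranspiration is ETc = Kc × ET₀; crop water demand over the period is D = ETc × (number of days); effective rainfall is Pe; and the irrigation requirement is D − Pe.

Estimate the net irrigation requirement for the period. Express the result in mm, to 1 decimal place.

65.1 mm

Tmean = (28.3 + 22.0)/2 = 25.15 °C
ET₀ = 0.0023 × 14.91 × (25.15 + 17.8) × √6.3 = 0.0023 × 14.91 × 42.95 × 2.5100 = 3.6969 mm/d
ETc = Kc × ET₀ = 0.72 × 3.6969 = 2.6618 mm/d
Crop demand D = ETc × 31 d = 2.6618 × 31 = 82.516 mm
D − Pe = 82.516 − 17.4 = 65.116 mm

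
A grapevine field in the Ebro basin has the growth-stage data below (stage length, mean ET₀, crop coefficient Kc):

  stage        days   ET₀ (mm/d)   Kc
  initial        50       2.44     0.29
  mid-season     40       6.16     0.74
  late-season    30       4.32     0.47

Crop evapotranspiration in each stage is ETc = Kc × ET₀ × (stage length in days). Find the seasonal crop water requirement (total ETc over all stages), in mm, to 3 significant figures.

279 mm

initial: 0.29 × 2.44 × 50 = 35.38 mm
mid-season: 0.74 × 6.16 × 40 = 182.34 mm
late-season: 0.47 × 4.32 × 30 = 60.91 mm
Seasonal total = 278.63 mm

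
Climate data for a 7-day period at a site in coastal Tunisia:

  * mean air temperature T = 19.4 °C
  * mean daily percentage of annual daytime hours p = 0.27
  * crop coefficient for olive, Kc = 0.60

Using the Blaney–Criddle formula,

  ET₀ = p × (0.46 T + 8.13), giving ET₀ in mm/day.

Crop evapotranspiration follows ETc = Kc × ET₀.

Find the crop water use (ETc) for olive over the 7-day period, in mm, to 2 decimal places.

19.34 mm

ET₀ = 0.27 × (0.46 × 19.4 + 8.13) = 0.27 × 17.054 = 4.6046 mm/d
ETc = Kc × ET₀ = 0.60 × 4.6046 = 2.7628 mm/d
Over 7 days: 2.7628 × 7 = 19.340 mm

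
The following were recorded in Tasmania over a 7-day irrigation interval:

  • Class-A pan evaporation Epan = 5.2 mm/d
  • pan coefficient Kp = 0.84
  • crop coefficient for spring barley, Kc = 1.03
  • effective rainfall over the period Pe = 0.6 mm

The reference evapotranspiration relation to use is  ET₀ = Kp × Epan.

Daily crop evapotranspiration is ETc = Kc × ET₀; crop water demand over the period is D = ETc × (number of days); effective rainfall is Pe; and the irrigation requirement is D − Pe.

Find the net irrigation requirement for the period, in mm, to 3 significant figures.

ET₀ = 0.84 × 5.2 = 4.3680 mm/d
ETc = Kc × ET₀ = 1.03 × 4.3680 = 4.4990 mm/d
Crop demand D = ETc × 7 d = 4.4990 × 7 = 31.493 mm
D − Pe = 31.493 − 0.6 = 30.893 mm

30.9 mm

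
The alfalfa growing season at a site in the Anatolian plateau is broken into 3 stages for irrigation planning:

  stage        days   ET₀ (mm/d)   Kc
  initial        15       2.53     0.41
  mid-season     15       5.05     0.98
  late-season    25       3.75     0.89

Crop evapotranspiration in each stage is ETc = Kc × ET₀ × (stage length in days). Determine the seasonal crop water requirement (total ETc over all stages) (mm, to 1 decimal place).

173.2 mm

initial: 0.41 × 2.53 × 15 = 15.56 mm
mid-season: 0.98 × 5.05 × 15 = 74.24 mm
late-season: 0.89 × 3.75 × 25 = 83.44 mm
Seasonal total = 173.24 mm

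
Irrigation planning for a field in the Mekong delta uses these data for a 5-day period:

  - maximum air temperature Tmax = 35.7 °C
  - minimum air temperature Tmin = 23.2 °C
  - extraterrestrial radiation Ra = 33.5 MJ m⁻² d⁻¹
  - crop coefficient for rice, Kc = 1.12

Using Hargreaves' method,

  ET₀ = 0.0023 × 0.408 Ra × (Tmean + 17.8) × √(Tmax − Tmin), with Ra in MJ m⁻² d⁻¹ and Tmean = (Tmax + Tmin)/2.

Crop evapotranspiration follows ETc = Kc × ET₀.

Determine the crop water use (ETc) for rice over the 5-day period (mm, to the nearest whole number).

Tmean = (35.7 + 23.2)/2 = 29.45 °C
0.408 Ra = 0.408 × 33.5 = 13.6680 mm/d equivalent
ET₀ = 0.0023 × 13.6680 × (29.45 + 17.8) × √12.5 = 0.0023 × 13.6680 × 47.25 × 3.5355 = 5.2515 mm/d
ETc = Kc × ET₀ = 1.12 × 5.2515 = 5.8817 mm/d
Over 5 days: 5.8817 × 5 = 29.409 mm

29 mm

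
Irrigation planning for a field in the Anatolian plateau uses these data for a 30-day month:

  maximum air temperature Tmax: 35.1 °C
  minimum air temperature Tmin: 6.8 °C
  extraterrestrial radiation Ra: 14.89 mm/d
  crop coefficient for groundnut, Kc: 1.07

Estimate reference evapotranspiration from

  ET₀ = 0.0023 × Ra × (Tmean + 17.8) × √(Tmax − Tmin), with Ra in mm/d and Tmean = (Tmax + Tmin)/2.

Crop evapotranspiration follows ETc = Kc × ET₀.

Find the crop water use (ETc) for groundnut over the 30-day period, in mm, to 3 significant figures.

Tmean = (35.1 + 6.8)/2 = 20.95 °C
ET₀ = 0.0023 × 14.89 × (20.95 + 17.8) × √28.3 = 0.0023 × 14.89 × 38.75 × 5.3198 = 7.0598 mm/d
ETc = Kc × ET₀ = 1.07 × 7.0598 = 7.5540 mm/d
Over 30 days: 7.5540 × 30 = 226.620 mm

227 mm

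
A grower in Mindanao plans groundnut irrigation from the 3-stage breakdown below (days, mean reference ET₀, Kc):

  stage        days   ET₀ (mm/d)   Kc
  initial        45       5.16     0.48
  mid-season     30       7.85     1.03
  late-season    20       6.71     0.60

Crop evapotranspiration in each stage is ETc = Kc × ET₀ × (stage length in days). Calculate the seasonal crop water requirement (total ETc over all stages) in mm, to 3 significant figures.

435 mm

initial: 0.48 × 5.16 × 45 = 111.46 mm
mid-season: 1.03 × 7.85 × 30 = 242.57 mm
late-season: 0.60 × 6.71 × 20 = 80.52 mm
Seasonal total = 434.55 mm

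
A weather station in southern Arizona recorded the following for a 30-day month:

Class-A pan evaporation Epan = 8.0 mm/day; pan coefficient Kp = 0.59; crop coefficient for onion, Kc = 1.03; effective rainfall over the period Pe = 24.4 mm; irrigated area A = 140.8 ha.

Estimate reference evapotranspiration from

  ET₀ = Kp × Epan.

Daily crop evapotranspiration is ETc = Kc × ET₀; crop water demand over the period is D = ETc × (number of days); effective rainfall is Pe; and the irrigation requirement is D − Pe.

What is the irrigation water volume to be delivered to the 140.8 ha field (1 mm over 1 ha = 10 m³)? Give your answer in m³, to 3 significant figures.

171000 m³

ET₀ = 0.59 × 8.0 = 4.7200 mm/d
ETc = Kc × ET₀ = 1.03 × 4.7200 = 4.8616 mm/d
Crop demand D = ETc × 30 d = 4.8616 × 30 = 145.848 mm
D − Pe = 145.848 − 24.4 = 121.448 mm
Volume = 121.448 mm × 140.8 ha × 10 = 170998.8 m³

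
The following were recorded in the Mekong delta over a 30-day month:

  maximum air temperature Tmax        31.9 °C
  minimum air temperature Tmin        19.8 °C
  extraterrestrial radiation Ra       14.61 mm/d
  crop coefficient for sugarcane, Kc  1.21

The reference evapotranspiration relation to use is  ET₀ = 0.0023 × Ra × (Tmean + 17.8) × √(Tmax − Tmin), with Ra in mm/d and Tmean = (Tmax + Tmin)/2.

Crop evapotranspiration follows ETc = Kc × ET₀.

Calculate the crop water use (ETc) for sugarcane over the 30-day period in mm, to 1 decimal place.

185.2 mm

Tmean = (31.9 + 19.8)/2 = 25.85 °C
ET₀ = 0.0023 × 14.61 × (25.85 + 17.8) × √12.1 = 0.0023 × 14.61 × 43.65 × 3.4785 = 5.1022 mm/d
ETc = Kc × ET₀ = 1.21 × 5.1022 = 6.1737 mm/d
Over 30 days: 6.1737 × 30 = 185.211 mm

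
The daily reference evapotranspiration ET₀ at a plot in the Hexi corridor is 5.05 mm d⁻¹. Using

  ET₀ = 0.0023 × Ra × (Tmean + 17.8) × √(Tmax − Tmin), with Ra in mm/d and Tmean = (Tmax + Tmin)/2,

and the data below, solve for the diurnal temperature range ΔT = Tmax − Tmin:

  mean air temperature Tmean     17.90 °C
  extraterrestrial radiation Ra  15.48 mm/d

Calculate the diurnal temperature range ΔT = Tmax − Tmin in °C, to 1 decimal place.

√ΔT = ET₀ / [0.0023 × Ra × (Tmean+17.8)] = 5.05 / (0.0023 × 15.48 × 35.70) = 3.9731
ΔT = 3.9731² = 15.786 °C

15.8 °C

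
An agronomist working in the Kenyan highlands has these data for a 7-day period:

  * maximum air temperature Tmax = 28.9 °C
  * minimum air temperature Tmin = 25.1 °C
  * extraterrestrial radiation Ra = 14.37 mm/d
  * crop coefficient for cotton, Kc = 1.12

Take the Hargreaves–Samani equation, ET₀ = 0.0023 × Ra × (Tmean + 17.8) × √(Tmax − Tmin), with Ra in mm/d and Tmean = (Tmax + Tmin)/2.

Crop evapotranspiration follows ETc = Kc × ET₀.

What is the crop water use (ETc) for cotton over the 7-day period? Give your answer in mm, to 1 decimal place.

22.6 mm

Tmean = (28.9 + 25.1)/2 = 27.00 °C
ET₀ = 0.0023 × 14.37 × (27.00 + 17.8) × √3.8 = 0.0023 × 14.37 × 44.80 × 1.9494 = 2.8864 mm/d
ETc = Kc × ET₀ = 1.12 × 2.8864 = 3.2328 mm/d
Over 7 days: 3.2328 × 7 = 22.630 mm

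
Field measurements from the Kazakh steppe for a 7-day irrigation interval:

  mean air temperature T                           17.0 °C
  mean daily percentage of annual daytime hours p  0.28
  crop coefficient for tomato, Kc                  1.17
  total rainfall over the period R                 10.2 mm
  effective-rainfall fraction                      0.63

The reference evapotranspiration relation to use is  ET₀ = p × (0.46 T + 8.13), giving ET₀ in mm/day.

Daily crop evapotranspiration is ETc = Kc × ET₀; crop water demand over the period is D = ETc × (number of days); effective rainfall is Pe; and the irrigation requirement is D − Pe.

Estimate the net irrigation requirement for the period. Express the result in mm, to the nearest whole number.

ET₀ = 0.28 × (0.46 × 17.0 + 8.13) = 0.28 × 15.950 = 4.4660 mm/d
ETc = Kc × ET₀ = 1.17 × 4.4660 = 5.2252 mm/d
Crop demand D = ETc × 7 d = 5.2252 × 7 = 36.576 mm
Pe = 0.63 × 10.2 = 6.426 mm
D − Pe = 36.576 − 6.426 = 30.150 mm

30 mm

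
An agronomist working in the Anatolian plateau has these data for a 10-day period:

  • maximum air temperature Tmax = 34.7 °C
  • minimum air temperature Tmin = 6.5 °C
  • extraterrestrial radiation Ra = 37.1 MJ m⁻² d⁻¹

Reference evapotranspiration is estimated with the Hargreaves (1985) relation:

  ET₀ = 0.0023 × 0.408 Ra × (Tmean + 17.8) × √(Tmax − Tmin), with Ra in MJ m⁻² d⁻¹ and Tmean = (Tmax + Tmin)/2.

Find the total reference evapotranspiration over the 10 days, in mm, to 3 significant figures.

Tmean = (34.7 + 6.5)/2 = 20.60 °C
0.408 Ra = 0.408 × 37.1 = 15.1368 mm/d equivalent
ET₀ = 0.0023 × 15.1368 × (20.60 + 17.8) × √28.2 = 0.0023 × 15.1368 × 38.40 × 5.3104 = 7.0994 mm/d
Over 10 days: 7.0994 × 10 = 70.994 mm

71.0 mm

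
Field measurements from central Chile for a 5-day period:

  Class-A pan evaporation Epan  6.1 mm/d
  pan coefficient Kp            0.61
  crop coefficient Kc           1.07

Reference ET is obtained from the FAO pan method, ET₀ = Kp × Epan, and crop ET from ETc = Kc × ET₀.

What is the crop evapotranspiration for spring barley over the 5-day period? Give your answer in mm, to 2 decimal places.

ET₀ = 0.61 × 6.1 = 3.7210 mm/d
ETc = Kc × ET₀ = 1.07 × 3.7210 = 3.9815 mm/d
Over 5 days: 3.9815 × 5 = 19.908 mm

19.91 mm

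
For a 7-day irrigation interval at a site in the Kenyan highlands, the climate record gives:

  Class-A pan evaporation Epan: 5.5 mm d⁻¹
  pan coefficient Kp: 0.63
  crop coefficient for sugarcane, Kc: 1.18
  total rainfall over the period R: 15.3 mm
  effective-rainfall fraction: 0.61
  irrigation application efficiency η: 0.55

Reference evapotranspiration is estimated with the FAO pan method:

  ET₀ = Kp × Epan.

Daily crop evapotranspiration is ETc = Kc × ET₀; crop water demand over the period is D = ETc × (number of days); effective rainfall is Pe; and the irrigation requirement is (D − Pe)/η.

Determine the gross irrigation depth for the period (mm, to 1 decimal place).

ET₀ = 0.63 × 5.5 = 3.4650 mm/d
ETc = Kc × ET₀ = 1.18 × 3.4650 = 4.0887 mm/d
Crop demand D = ETc × 7 d = 4.0887 × 7 = 28.621 mm
Pe = 0.61 × 15.3 = 9.333 mm
D − Pe = 28.621 − 9.333 = 19.288 mm
Gross irrigation = 19.288 / 0.55 = 35.069 mm

35.1 mm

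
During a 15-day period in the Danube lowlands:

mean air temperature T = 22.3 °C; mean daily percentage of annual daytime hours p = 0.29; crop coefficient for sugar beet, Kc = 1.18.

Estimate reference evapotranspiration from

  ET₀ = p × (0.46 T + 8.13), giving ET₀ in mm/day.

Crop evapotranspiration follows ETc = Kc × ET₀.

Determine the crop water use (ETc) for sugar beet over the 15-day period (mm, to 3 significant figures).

ET₀ = 0.29 × (0.46 × 22.3 + 8.13) = 0.29 × 18.388 = 5.3325 mm/d
ETc = Kc × ET₀ = 1.18 × 5.3325 = 6.2924 mm/d
Over 15 days: 6.2924 × 15 = 94.386 mm

94.4 mm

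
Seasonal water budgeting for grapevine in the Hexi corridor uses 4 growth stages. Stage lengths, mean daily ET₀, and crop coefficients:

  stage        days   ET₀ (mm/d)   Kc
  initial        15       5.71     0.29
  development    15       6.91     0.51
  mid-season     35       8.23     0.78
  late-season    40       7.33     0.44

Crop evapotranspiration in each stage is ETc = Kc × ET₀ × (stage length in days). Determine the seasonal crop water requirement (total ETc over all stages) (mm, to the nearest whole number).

431 mm

initial: 0.29 × 5.71 × 15 = 24.84 mm
development: 0.51 × 6.91 × 15 = 52.86 mm
mid-season: 0.78 × 8.23 × 35 = 224.68 mm
late-season: 0.44 × 7.33 × 40 = 129.01 mm
Seasonal total = 431.39 mm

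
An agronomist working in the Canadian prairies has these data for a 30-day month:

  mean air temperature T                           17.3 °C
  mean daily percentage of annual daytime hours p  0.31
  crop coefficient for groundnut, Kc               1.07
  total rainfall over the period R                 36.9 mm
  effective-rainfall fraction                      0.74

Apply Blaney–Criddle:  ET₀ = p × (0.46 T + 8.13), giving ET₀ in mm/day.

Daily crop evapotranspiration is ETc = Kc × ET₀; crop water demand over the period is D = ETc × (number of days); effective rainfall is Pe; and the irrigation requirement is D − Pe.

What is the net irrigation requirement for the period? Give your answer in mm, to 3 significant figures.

ET₀ = 0.31 × (0.46 × 17.3 + 8.13) = 0.31 × 16.088 = 4.9873 mm/d
ETc = Kc × ET₀ = 1.07 × 4.9873 = 5.3364 mm/d
Crop demand D = ETc × 30 d = 5.3364 × 30 = 160.092 mm
Pe = 0.74 × 36.9 = 27.306 mm
D − Pe = 160.092 − 27.306 = 132.786 mm

133 mm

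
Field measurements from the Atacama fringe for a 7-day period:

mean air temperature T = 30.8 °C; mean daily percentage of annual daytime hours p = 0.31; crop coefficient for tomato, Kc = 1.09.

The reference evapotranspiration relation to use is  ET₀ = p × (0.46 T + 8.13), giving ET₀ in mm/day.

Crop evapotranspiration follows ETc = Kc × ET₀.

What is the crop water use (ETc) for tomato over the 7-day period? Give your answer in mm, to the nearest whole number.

53 mm

ET₀ = 0.31 × (0.46 × 30.8 + 8.13) = 0.31 × 22.298 = 6.9124 mm/d
ETc = Kc × ET₀ = 1.09 × 6.9124 = 7.5345 mm/d
Over 7 days: 7.5345 × 7 = 52.742 mm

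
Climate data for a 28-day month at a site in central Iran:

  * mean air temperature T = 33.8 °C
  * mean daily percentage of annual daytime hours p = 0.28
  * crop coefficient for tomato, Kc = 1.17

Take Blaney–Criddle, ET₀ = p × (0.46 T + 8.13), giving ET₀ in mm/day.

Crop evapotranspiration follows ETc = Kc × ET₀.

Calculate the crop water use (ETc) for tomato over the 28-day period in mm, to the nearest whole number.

ET₀ = 0.28 × (0.46 × 33.8 + 8.13) = 0.28 × 23.678 = 6.6298 mm/d
ETc = Kc × ET₀ = 1.17 × 6.6298 = 7.7569 mm/d
Over 28 days: 7.7569 × 28 = 217.193 mm

217 mm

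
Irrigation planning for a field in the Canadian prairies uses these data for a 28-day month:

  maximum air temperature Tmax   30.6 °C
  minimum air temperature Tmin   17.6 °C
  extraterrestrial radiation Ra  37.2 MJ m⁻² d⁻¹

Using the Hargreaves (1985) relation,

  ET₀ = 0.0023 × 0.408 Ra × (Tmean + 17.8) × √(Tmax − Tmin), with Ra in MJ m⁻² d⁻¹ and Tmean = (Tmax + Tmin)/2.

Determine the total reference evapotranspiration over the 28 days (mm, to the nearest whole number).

148 mm

Tmean = (30.6 + 17.6)/2 = 24.10 °C
0.408 Ra = 0.408 × 37.2 = 15.1776 mm/d equivalent
ET₀ = 0.0023 × 15.1776 × (24.10 + 17.8) × √13.0 = 0.0023 × 15.1776 × 41.90 × 3.6056 = 5.2738 mm/d
Over 28 days: 5.2738 × 28 = 147.666 mm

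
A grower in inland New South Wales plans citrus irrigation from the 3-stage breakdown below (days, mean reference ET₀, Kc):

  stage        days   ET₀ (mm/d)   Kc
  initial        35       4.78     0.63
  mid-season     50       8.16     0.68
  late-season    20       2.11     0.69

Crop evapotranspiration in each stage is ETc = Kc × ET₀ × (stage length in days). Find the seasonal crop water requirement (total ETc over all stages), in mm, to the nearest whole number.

initial: 0.63 × 4.78 × 35 = 105.40 mm
mid-season: 0.68 × 8.16 × 50 = 277.44 mm
late-season: 0.69 × 2.11 × 20 = 29.12 mm
Seasonal total = 411.96 mm

412 mm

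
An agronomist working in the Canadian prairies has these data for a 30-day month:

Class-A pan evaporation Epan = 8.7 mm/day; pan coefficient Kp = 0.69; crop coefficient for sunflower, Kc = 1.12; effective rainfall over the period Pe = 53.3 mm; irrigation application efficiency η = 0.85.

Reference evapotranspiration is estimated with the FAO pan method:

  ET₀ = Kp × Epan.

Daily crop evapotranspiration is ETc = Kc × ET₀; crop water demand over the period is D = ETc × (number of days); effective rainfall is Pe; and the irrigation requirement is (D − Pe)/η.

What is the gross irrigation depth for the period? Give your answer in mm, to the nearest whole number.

ET₀ = 0.69 × 8.7 = 6.0030 mm/d
ETc = Kc × ET₀ = 1.12 × 6.0030 = 6.7234 mm/d
Crop demand D = ETc × 30 d = 6.7234 × 30 = 201.702 mm
D − Pe = 201.702 − 53.3 = 148.402 mm
Gross irrigation = 148.402 / 0.85 = 174.591 mm

175 mm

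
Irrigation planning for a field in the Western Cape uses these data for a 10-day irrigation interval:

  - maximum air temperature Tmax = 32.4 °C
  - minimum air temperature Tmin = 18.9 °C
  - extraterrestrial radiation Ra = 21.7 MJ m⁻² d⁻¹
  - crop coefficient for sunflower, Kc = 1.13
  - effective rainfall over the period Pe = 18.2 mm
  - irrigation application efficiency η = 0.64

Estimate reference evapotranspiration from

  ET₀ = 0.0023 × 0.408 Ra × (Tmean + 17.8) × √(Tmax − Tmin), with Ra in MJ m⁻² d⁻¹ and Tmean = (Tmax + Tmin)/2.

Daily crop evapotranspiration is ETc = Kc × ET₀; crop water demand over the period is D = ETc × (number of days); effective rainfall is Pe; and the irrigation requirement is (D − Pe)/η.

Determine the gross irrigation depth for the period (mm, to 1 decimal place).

Tmean = (32.4 + 18.9)/2 = 25.65 °C
0.408 Ra = 0.408 × 21.7 = 8.8536 mm/d equivalent
ET₀ = 0.0023 × 8.8536 × (25.65 + 17.8) × √13.5 = 0.0023 × 8.8536 × 43.45 × 3.6742 = 3.2509 mm/d
ETc = Kc × ET₀ = 1.13 × 3.2509 = 3.6735 mm/d
Crop demand D = ETc × 10 d = 3.6735 × 10 = 36.735 mm
D − Pe = 36.735 − 18.2 = 18.535 mm
Gross irrigation = 18.535 / 0.64 = 28.961 mm

29.0 mm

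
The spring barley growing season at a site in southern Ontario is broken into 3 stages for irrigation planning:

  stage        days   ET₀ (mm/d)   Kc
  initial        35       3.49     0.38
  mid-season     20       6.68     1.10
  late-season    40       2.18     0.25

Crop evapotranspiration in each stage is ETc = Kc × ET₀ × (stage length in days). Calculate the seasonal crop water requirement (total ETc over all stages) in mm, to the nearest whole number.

215 mm

initial: 0.38 × 3.49 × 35 = 46.42 mm
mid-season: 1.10 × 6.68 × 20 = 146.96 mm
late-season: 0.25 × 2.18 × 40 = 21.80 mm
Seasonal total = 215.18 mm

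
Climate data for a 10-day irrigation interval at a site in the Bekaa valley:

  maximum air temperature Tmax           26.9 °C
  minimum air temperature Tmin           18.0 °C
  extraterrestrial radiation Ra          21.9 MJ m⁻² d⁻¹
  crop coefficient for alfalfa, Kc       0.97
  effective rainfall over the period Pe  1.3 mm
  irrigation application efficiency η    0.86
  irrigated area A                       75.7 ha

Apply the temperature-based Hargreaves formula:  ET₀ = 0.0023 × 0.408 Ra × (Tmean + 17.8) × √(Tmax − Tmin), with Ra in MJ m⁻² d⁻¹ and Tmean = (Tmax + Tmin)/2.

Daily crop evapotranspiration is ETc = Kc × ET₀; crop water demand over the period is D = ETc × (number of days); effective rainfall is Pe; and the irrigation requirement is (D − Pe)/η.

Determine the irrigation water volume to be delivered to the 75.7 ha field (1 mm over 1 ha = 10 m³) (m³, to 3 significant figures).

19900 m³

Tmean = (26.9 + 18.0)/2 = 22.45 °C
0.408 Ra = 0.408 × 21.9 = 8.9352 mm/d equivalent
ET₀ = 0.0023 × 8.9352 × (22.45 + 17.8) × √8.9 = 0.0023 × 8.9352 × 40.25 × 2.9833 = 2.4677 mm/d
ETc = Kc × ET₀ = 0.97 × 2.4677 = 2.3937 mm/d
Crop demand D = ETc × 10 d = 2.3937 × 10 = 23.937 mm
D − Pe = 23.937 − 1.3 = 22.637 mm
Gross irrigation = 22.637 / 0.86 = 26.322 mm
Volume = 26.322 mm × 75.7 ha × 10 = 19925.8 m³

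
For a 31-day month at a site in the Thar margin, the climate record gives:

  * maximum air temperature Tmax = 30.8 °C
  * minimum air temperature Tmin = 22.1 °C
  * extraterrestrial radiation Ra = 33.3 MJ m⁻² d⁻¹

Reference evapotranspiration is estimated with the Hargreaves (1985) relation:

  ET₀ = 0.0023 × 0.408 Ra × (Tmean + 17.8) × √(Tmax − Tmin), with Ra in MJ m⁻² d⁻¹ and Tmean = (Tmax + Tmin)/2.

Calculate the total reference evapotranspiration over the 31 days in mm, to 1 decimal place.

126.4 mm

Tmean = (30.8 + 22.1)/2 = 26.45 °C
0.408 Ra = 0.408 × 33.3 = 13.5864 mm/d equivalent
ET₀ = 0.0023 × 13.5864 × (26.45 + 17.8) × √8.7 = 0.0023 × 13.5864 × 44.25 × 2.9496 = 4.0786 mm/d
Over 31 days: 4.0786 × 31 = 126.437 mm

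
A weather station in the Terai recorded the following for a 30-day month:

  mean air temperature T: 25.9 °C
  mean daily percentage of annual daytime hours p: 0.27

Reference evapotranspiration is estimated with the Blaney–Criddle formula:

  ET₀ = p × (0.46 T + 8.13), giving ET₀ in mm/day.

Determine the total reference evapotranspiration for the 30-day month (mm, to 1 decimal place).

162.4 mm

ET₀ = 0.27 × (0.46 × 25.9 + 8.13) = 0.27 × 20.044 = 5.4119 mm/d
Monthly total = 5.4119 × 30 = 162.357 mm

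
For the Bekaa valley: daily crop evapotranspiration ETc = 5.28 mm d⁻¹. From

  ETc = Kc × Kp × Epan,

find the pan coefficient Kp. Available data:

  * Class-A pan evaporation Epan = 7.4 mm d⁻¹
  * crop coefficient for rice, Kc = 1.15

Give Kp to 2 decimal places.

ETc = Kc × Kp × Epan  ⇒  Kp = ETc / (Kc × Epan)
Kp = 5.28 / (1.15 × 7.4) = 5.28 / 8.510 = 0.6204

0.62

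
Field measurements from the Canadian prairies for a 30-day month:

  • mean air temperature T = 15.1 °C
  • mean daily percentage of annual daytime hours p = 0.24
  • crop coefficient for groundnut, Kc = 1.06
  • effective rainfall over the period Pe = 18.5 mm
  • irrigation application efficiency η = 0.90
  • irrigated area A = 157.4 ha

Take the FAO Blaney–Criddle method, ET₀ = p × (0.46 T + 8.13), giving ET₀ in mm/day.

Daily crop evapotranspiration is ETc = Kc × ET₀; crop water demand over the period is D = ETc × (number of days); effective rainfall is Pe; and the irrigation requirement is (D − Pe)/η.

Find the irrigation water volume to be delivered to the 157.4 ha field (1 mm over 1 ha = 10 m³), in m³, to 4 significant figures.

168900 m³

ET₀ = 0.24 × (0.46 × 15.1 + 8.13) = 0.24 × 15.076 = 3.6182 mm/d
ETc = Kc × ET₀ = 1.06 × 3.6182 = 3.8353 mm/d
Crop demand D = ETc × 30 d = 3.8353 × 30 = 115.059 mm
D − Pe = 115.059 − 18.5 = 96.559 mm
Gross irrigation = 96.559 / 0.90 = 107.288 mm
Volume = 107.288 mm × 157.4 ha × 10 = 168871.3 m³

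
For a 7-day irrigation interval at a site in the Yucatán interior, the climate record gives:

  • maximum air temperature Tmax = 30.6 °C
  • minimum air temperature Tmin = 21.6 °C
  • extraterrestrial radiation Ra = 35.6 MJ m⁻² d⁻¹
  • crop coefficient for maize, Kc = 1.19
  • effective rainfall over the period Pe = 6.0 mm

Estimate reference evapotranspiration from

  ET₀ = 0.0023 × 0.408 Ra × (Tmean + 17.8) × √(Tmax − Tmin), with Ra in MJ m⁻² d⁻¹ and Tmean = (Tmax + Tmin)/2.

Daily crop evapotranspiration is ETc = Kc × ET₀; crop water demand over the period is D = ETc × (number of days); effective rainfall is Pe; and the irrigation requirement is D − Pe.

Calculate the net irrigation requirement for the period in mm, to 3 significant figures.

Tmean = (30.6 + 21.6)/2 = 26.10 °C
0.408 Ra = 0.408 × 35.6 = 14.5248 mm/d equivalent
ET₀ = 0.0023 × 14.5248 × (26.10 + 17.8) × √9.0 = 0.0023 × 14.5248 × 43.90 × 3.0000 = 4.3997 mm/d
ETc = Kc × ET₀ = 1.19 × 4.3997 = 5.2356 mm/d
Crop demand D = ETc × 7 d = 5.2356 × 7 = 36.649 mm
D − Pe = 36.649 − 6.0 = 30.649 mm

30.6 mm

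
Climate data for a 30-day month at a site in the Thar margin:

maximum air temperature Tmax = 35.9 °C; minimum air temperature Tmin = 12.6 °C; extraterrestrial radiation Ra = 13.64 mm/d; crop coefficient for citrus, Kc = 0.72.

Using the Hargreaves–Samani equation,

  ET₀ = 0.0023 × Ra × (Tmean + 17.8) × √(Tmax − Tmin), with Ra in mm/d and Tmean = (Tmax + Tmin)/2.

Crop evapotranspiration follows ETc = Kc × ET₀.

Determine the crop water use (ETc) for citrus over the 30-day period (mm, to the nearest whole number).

138 mm

Tmean = (35.9 + 12.6)/2 = 24.25 °C
ET₀ = 0.0023 × 13.64 × (24.25 + 17.8) × √23.3 = 0.0023 × 13.64 × 42.05 × 4.8270 = 6.3677 mm/d
ETc = Kc × ET₀ = 0.72 × 6.3677 = 4.5847 mm/d
Over 30 days: 4.5847 × 30 = 137.541 mm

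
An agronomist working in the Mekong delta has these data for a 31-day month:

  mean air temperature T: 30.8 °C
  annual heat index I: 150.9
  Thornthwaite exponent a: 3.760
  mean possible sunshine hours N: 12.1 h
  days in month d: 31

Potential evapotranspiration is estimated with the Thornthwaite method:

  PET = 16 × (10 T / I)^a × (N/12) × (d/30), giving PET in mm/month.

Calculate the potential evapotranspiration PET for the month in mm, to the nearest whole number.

10T/I = 10 × 30.8 / 150.9 = 2.0411
(10T/I)^a = 2.0411^3.760 = 14.6248
Uncorrected PET = 16 × 14.6248 = 233.997 mm
Correction = (N/12)(d/30) = (12.1/12)(31/30) = 1.0419
PET = 233.997 × 1.0419 = 243.801 mm/month

244 mm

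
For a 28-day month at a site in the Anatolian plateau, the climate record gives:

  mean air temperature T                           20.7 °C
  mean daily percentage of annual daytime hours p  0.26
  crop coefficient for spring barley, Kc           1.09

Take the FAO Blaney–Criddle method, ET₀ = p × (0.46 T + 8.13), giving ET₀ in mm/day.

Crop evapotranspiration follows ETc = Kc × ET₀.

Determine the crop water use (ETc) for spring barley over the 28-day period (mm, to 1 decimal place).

ET₀ = 0.26 × (0.46 × 20.7 + 8.13) = 0.26 × 17.652 = 4.5895 mm/d
ETc = Kc × ET₀ = 1.09 × 4.5895 = 5.0026 mm/d
Over 28 days: 5.0026 × 28 = 140.073 mm

140.1 mm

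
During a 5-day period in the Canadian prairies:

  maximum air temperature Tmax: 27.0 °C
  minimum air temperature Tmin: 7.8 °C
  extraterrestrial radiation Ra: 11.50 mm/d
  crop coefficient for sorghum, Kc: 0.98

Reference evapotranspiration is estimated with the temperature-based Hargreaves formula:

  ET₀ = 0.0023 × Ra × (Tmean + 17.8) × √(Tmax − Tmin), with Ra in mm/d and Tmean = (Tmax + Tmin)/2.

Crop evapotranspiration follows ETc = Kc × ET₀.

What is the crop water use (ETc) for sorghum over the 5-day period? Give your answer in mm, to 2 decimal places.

19.99 mm

Tmean = (27.0 + 7.8)/2 = 17.40 °C
ET₀ = 0.0023 × 11.50 × (17.40 + 17.8) × √19.2 = 0.0023 × 11.50 × 35.20 × 4.3818 = 4.0796 mm/d
ETc = Kc × ET₀ = 0.98 × 4.0796 = 3.9980 mm/d
Over 5 days: 3.9980 × 5 = 19.990 mm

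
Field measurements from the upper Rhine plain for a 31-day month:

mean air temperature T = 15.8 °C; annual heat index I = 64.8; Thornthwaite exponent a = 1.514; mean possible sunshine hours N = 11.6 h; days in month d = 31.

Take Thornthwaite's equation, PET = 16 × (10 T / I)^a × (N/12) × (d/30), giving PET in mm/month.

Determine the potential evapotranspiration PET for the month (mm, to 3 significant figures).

10T/I = 10 × 15.8 / 64.8 = 2.4383
(10T/I)^a = 2.4383^1.514 = 3.8552
Uncorrected PET = 16 × 3.8552 = 61.683 mm
Correction = (N/12)(d/30) = (11.6/12)(31/30) = 0.9989
PET = 61.683 × 0.9989 = 61.615 mm/month

61.6 mm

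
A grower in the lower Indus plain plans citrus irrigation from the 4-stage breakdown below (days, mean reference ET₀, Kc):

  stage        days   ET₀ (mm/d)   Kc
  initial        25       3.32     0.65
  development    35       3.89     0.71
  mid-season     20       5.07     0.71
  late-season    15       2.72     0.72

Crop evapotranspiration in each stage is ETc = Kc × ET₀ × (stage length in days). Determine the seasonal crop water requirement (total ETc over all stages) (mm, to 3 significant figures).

252 mm

initial: 0.65 × 3.32 × 25 = 53.95 mm
development: 0.71 × 3.89 × 35 = 96.67 mm
mid-season: 0.71 × 5.07 × 20 = 71.99 mm
late-season: 0.72 × 2.72 × 15 = 29.38 mm
Seasonal total = 251.99 mm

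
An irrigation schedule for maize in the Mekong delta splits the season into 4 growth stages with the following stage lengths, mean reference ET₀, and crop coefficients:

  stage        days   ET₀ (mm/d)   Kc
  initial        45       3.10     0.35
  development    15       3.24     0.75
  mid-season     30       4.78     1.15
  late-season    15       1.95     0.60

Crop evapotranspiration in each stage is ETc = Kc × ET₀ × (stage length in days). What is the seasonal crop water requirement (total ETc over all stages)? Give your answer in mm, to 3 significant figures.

268 mm

initial: 0.35 × 3.10 × 45 = 48.83 mm
development: 0.75 × 3.24 × 15 = 36.45 mm
mid-season: 1.15 × 4.78 × 30 = 164.91 mm
late-season: 0.60 × 1.95 × 15 = 17.55 mm
Seasonal total = 267.74 mm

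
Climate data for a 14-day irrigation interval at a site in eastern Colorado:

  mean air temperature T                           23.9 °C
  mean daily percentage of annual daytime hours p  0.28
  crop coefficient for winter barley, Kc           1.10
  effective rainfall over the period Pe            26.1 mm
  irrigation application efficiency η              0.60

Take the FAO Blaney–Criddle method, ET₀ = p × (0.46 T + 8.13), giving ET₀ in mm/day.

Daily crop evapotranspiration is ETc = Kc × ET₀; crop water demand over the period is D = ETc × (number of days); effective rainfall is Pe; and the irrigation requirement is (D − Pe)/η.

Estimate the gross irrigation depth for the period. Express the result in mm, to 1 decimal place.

93.9 mm

ET₀ = 0.28 × (0.46 × 23.9 + 8.13) = 0.28 × 19.124 = 5.3547 mm/d
ETc = Kc × ET₀ = 1.10 × 5.3547 = 5.8902 mm/d
Crop demand D = ETc × 14 d = 5.8902 × 14 = 82.463 mm
D − Pe = 82.463 − 26.1 = 56.363 mm
Gross irrigation = 56.363 / 0.60 = 93.938 mm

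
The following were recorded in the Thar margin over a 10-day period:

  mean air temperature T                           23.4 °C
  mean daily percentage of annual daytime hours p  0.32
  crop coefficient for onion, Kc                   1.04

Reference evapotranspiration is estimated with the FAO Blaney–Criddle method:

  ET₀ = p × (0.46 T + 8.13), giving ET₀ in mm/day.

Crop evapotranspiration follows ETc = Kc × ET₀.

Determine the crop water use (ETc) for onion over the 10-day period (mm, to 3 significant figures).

ET₀ = 0.32 × (0.46 × 23.4 + 8.13) = 0.32 × 18.894 = 6.0461 mm/d
ETc = Kc × ET₀ = 1.04 × 6.0461 = 6.2879 mm/d
Over 10 days: 6.2879 × 10 = 62.879 mm

62.9 mm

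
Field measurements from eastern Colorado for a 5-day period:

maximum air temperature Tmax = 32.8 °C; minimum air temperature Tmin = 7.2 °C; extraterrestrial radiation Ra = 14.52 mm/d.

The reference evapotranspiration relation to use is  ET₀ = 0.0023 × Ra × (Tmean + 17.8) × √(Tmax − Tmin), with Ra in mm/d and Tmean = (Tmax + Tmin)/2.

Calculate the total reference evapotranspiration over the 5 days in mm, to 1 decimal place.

Tmean = (32.8 + 7.2)/2 = 20.00 °C
ET₀ = 0.0023 × 14.52 × (20.00 + 17.8) × √25.6 = 0.0023 × 14.52 × 37.80 × 5.0596 = 6.3871 mm/d
Over 5 days: 6.3871 × 5 = 31.936 mm

31.9 mm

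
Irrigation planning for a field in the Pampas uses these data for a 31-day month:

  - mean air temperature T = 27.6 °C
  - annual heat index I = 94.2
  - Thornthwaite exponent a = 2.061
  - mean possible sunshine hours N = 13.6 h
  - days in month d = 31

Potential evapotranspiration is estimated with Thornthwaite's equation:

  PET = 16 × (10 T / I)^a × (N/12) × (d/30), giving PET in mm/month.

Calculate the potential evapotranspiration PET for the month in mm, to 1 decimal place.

171.8 mm

10T/I = 10 × 27.6 / 94.2 = 2.9299
(10T/I)^a = 2.9299^2.061 = 9.1661
Uncorrected PET = 16 × 9.1661 = 146.658 mm
Correction = (N/12)(d/30) = (13.6/12)(31/30) = 1.1711
PET = 146.658 × 1.1711 = 171.751 mm/month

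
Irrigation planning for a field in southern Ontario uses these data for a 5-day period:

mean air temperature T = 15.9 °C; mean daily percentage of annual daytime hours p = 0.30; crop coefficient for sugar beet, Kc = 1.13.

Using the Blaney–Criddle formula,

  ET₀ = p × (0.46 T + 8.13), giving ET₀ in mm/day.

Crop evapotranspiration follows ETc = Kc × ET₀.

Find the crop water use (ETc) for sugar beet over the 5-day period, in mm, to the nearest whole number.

ET₀ = 0.30 × (0.46 × 15.9 + 8.13) = 0.30 × 15.444 = 4.6332 mm/d
ETc = Kc × ET₀ = 1.13 × 4.6332 = 5.2355 mm/d
Over 5 days: 5.2355 × 5 = 26.178 mm

26 mm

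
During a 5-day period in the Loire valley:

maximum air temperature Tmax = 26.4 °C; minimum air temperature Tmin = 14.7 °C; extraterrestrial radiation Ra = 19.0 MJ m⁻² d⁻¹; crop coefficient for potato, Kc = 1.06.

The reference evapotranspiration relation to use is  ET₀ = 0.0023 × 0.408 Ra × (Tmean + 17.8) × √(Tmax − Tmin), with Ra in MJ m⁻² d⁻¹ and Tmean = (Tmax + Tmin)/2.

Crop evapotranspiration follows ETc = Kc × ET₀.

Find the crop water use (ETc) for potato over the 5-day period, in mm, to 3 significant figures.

Tmean = (26.4 + 14.7)/2 = 20.55 °C
0.408 Ra = 0.408 × 19.0 = 7.7520 mm/d equivalent
ET₀ = 0.0023 × 7.7520 × (20.55 + 17.8) × √11.7 = 0.0023 × 7.7520 × 38.35 × 3.4205 = 2.3388 mm/d
ETc = Kc × ET₀ = 1.06 × 2.3388 = 2.4791 mm/d
Over 5 days: 2.4791 × 5 = 12.396 mm

12.4 mm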